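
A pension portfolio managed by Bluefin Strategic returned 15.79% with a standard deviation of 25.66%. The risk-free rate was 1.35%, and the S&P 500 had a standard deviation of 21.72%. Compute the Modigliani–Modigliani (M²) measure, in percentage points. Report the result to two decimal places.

13.57

Sharpe = (Rp − Rf) / σp = (15.79% − 1.35%) / 25.66% = 0.5627
M² = Rf + Sharpe × σm = 1.35% + 0.5627 × 21.72% = 13.5718%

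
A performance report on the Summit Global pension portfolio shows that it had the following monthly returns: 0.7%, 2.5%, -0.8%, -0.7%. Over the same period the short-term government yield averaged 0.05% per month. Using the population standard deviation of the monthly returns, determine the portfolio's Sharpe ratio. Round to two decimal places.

0.28

Mean return r̄ = 1.70 / 4 = 0.4250%
Σ(r − r̄)² = (0.7 − 0.4250)² + (2.5 − 0.4250)² + … = 7.1475
σ = √[7.1475 / 4] = 1.3367%
Sharpe = (r̄ − rf) / σ = (0.4250 − 0.05) / 1.3367 = 0.3750 / 1.3367 = 0.2805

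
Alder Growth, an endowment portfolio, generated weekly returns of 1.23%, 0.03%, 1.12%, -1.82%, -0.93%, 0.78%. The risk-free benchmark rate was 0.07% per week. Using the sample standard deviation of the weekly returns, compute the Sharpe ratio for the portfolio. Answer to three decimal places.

-0.001

r̄ = (1.23 + 0.03 + 1.12 − 1.82 − 0.93 + 0.78) / 6 = 0.410 / 6 = 0.0683%
Σ(r − r̄)² = 7.5259; sample σ = √(7.5259/5) = 1.2269%
Sharpe = (r̄ − rf) / σ = (0.0683 − 0.07) / 1.2269 = -0.0017 / 1.2269 = -0.0014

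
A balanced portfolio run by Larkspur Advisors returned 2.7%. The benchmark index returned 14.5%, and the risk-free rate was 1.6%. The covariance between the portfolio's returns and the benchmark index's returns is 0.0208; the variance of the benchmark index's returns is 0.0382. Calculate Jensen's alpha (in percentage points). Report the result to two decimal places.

β = Cov / Var = 0.0208 / 0.0382 = 0.5445
E[R] = Rf + β(Rm − Rf) = 1.6% + 0.5445 × (14.5% − 1.6%) = 8.6241%
α = Rp − E[R] = 2.7% − 8.6241% = -5.9241

-5.92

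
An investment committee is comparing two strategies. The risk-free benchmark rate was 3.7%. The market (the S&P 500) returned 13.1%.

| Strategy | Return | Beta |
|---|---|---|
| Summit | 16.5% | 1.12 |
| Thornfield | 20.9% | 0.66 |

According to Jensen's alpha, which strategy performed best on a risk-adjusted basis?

Summit: α = 16.5% − [3.7% + 1.12 × (13.1% − 3.7%)] = 2.272
Thornfield: α = 20.9% − [3.7% + 0.66 × (13.1% − 3.7%)] = 10.996
Highest: Thornfield (10.996).

Thornfield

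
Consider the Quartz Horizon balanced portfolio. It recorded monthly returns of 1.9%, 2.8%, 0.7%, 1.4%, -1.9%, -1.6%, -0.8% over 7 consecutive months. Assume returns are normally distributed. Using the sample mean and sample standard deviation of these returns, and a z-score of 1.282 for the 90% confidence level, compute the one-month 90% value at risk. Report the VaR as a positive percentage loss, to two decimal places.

μ = (1.9 + 2.8 + 0.7 + 1.4 − 1.9 − 1.6 − 0.8) / 7 = 0.3571%
Σ(r − μ)² = (1.9 − 0.3571)² + (2.8 − 0.3571)² + … = 19.8171
σ = √[19.8171 / 6] = 1.8174%
VaR = −(μ − z·σ) = −(0.3571 − 1.282 × 1.8174) = −(-1.9728) = 1.9728%

1.97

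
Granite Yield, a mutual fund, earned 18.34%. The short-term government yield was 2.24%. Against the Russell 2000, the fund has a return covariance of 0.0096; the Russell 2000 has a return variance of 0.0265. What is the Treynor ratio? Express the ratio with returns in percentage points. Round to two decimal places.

β = Cov / Var = 0.0096 / 0.0265 = 0.3623
Treynor = (Rp − Rf) / β = (18.34% − 2.24%) / 0.3623 = 16.10 / 0.3623 = 44.4383

44.44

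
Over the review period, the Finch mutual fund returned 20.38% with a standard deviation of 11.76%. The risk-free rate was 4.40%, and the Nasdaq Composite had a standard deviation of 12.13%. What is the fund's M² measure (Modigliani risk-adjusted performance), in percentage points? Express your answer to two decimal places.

Sharpe = (Rp − Rf) / σp = (20.38% − 4.40%) / 11.76% = 1.3588
M² = Rf + Sharpe × σm = 4.40% + 1.3588 × 12.13% = 20.8822%

20.88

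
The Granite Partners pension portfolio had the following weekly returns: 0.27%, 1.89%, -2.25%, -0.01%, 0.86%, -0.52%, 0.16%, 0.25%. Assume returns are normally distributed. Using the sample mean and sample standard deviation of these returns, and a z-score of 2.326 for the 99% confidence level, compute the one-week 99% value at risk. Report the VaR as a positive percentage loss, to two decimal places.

r̄ = (0.27 + 1.89 − 2.25 − 0.01 + 0.86 − 0.52 + 0.16 + 0.25) / 8 = 0.650 / 8 = 0.0813%
Σ(r − r̄)² = (0.27 − 0.0813)² + (1.89 − 0.0813)² + (-2.25 − 0.0813)² + … = 9.7529
σ = √[9.7529 / 7] = 1.1804%
VaR = −(r̄ − z·σ) = −(0.0813 − 2.326 × 1.1804) = −(-2.6643) = 2.6643%

2.66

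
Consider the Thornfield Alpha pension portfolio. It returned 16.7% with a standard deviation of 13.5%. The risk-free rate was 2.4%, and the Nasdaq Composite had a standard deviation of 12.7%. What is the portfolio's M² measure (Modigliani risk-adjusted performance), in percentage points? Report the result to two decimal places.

Sharpe = (Rp − Rf) / σp = (16.7% − 2.4%) / 13.5% = 1.0593
M² = Rf + Sharpe × σm = 2.4% + 1.0593 × 12.7% = 15.8531%

15.85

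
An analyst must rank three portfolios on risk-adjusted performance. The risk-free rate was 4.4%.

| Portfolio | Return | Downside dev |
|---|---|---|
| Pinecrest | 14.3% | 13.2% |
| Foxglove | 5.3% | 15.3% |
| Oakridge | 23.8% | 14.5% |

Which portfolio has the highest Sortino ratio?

Oakridge

Pinecrest: Sortino ratio = (14.3% − 4.4%) / 13.2% = 0.750
Foxglove: Sortino ratio = (5.3% − 4.4%) / 15.3% = 0.059
Oakridge: Sortino ratio = (23.8% − 4.4%) / 14.5% = 1.338
Highest: Oakridge (1.338).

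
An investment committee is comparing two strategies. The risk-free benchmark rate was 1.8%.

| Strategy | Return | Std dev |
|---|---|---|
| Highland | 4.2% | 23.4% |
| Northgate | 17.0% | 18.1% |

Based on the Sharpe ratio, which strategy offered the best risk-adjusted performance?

Northgate

Highland: Sharpe ratio = (4.2% − 1.8%) / 23.4% = 0.103
Northgate: Sharpe ratio = (17.0% − 1.8%) / 18.1% = 0.840
Highest: Northgate (0.840).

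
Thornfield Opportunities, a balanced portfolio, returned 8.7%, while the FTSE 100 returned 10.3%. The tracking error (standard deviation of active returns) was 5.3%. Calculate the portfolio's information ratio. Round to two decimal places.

IR = (Rp − Rb) / TE = (8.7% − 10.3%) / 5.3% = -1.60% / 5.3% = -0.3019

-0.30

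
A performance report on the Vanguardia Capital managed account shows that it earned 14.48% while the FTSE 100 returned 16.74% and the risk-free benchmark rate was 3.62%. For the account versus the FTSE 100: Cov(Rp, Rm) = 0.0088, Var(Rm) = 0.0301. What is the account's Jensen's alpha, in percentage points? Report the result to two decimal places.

7.02

β = Cov / Var = 0.0088 / 0.0301 = 0.2924
E[R] = Rf + β(Rm − Rf) = 3.62% + 0.2924 × (16.74% − 3.62%) = 7.4563%
α = Rp − E[R] = 14.48% − 7.4563% = 7.0237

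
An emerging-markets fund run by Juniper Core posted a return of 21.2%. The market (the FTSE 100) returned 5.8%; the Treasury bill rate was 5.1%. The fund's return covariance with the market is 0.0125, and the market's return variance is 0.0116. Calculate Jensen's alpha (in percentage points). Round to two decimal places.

15.35

β = Cov / Var = 0.0125 / 0.0116 = 1.0776
E[R] = Rf + β(Rm − Rf) = 5.1% + 1.0776 × (5.8% − 5.1%) = 5.8543%
α = Rp − E[R] = 21.2% − 5.8543% = 15.3457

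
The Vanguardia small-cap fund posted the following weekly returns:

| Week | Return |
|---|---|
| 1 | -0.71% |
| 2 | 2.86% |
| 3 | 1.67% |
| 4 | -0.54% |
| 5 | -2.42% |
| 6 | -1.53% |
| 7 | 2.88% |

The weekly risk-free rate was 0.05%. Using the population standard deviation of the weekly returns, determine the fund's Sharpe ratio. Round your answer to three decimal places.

0.134

r̄ = (-0.71 + 2.86 + 1.67 − 0.54 − 2.42 − 1.53 + 2.88) / 7 = 2.210 / 7 = 0.3157%
Population σ = √[Σ(r − r̄)² / 7] = √[27.5582 / 7] = √3.9369 = 1.9842%
Sharpe = (r̄ − rf) / σ = (0.3157 − 0.05) / 1.9842 = 0.2657 / 1.9842 = 0.1339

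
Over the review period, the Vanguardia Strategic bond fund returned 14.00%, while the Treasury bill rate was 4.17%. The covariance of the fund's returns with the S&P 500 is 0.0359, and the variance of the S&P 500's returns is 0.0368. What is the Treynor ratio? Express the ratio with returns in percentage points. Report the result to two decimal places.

10.08

β = Cov / Var = 0.0359 / 0.0368 = 0.9755
Treynor = (Rp − Rf) / β = (14.00% − 4.17%) / 0.9755 = 9.83 / 0.9755 = 10.0769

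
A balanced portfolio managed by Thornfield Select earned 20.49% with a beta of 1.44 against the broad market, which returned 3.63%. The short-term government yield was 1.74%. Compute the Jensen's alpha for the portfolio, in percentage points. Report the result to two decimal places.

CAPM expected return = Rf + β(Rm − Rf) = 1.74% + 1.44 × (3.63% − 1.74%) = 1.74 + 1.44 × 1.89 = 4.4616%
Jensen's α = Rp − E[R] = 20.49% − 4.4616% = 16.0284

16.03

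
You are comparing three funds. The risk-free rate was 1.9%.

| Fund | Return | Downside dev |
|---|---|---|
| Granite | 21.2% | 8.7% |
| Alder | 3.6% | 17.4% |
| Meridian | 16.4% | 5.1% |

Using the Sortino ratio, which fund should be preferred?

Meridian

Granite: Sortino ratio = (21.2% − 1.9%) / 8.7% = 2.218
Alder: Sortino ratio = (3.6% − 1.9%) / 17.4% = 0.098
Meridian: Sortino ratio = (16.4% − 1.9%) / 5.1% = 2.843
Highest: Meridian (2.843).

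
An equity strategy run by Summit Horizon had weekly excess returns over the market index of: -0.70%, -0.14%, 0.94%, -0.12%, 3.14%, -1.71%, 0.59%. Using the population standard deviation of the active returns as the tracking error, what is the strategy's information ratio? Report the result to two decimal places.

0.20

Mean return r̄ = 2.000 / 7 = 0.2857%
Population σ = √[Σ(r − r̄)² / 7] = √[13.9680 / 7] = √1.9954 = 1.4126%
IR = r̄ / tracking error = 0.2857 / 1.4126 = 0.2023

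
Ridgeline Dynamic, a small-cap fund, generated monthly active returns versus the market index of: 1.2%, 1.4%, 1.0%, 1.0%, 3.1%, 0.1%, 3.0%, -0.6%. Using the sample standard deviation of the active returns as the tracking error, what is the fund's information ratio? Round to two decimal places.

1.00

r̄ = (1.2 + 1.4 + 1 + 1 + 3.1 + 0.1 + 3 − 0.6) / 8 = 10.20 / 8 = 1.2750%
Sample σ = √[Σ(r − r̄)² / 7] = √[11.3750 / 7] = √1.6250 = 1.2748%
IR = r̄ / tracking error = 1.2750 / 1.2748 = 1.0002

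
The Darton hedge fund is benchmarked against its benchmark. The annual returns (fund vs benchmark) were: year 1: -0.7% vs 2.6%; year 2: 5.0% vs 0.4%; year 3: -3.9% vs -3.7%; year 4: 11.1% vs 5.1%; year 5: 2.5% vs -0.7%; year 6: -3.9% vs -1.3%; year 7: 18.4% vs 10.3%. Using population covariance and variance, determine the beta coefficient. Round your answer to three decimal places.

r̄p = 4.0714%,  r̄m = 1.8143%
Cov = Σ(rp − r̄p)(rm − r̄m) / 7 = 30.3361
Var(rm) = Σ(rm − r̄m)² / 7 = 18.8355
β = Cov / Var = 30.3361 / 18.8355 = 1.6106

1.611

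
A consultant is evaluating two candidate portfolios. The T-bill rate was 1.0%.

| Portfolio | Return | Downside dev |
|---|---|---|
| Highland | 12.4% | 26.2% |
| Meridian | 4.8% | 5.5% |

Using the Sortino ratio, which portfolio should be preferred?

Meridian

Highland: Sortino ratio = (12.4% − 1.0%) / 26.2% = 0.435
Meridian: Sortino ratio = (4.8% − 1.0%) / 5.5% = 0.691
Highest: Meridian (0.691).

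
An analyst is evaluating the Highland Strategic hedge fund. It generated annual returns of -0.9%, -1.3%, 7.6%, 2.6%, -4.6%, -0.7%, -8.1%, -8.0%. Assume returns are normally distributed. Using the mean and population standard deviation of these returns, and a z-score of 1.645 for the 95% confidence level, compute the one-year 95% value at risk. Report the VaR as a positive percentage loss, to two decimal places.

9.81

Mean return μ = -13.40 / 8 = -1.6750%
Σ(r − μ)² = (-0.9 − (-1.6750))² + (-1.3 − (-1.6750))² + (7.6 − (-1.6750))² + … = 195.8350
population σ = √(195.8350 / 8) = √24.4794 = 4.9477%
VaR = −(μ − z·σ) = −(-1.6750 − 1.645 × 4.9477) = −(-9.8140) = 9.8140%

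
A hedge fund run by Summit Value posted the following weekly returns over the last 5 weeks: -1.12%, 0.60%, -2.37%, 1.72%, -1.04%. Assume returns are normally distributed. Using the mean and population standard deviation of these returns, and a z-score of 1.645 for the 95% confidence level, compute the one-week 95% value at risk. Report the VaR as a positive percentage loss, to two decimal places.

2.80

r̄ = (-1.12 + 0.6 − 2.37 + 1.72 − 1.04) / 5 = -2.210 / 5 = -0.4420%
Population σ = √[Σ(r − r̄)² / 5] = √[10.2945 / 5] = √2.0589 = 1.4349%
VaR = −(r̄ − z·σ) = −(-0.4420 − 1.645 × 1.4349) = −(-2.8024) = 2.8024%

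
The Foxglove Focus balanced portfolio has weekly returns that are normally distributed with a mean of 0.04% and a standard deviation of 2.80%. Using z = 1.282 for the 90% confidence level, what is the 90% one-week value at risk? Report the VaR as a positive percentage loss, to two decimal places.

3.55

VaR (as % loss) = −(μ − z·σ) = −(0.04% − 1.282 × 2.80%) = −(-3.5496%) = 3.5496%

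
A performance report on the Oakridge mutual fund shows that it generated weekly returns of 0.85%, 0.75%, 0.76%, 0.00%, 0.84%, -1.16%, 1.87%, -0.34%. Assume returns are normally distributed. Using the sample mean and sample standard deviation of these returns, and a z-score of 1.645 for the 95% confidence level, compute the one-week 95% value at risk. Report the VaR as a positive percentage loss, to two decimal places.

μ = (0.85 + 0.75 + 0.76 + 0 + 0.84 − 1.16 + 1.87 − 0.34) / 8 = 3.570 / 8 = 0.4463%
Σ(r − μ)² = 5.9332; sample σ = √(5.9332/7) = 0.9207%
VaR = −(μ − z·σ) = −(0.4463 − 1.645 × 0.9207) = −(-1.0683) = 1.0683%

1.07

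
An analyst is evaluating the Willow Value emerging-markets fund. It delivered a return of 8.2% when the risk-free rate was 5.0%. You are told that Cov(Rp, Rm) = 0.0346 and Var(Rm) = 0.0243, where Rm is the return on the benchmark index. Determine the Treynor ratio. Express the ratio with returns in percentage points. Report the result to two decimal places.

2.25

β = Cov / Var = 0.0346 / 0.0243 = 1.4239
Treynor = (Rp − Rf) / β = (8.2% − 5.0%) / 1.4239 = 3.20 / 1.4239 = 2.2473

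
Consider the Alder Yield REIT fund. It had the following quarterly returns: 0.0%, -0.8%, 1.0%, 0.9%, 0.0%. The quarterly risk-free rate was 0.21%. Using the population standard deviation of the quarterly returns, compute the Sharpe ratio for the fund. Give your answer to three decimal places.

r̄ = (0 − 0.8 + 1 + 0.9 + 0) / 5 = 1.10 / 5 = 0.2200%
Σ(r − r̄)² = 2.2080; population σ = √(2.2080/5) = 0.6645%
Sharpe = (r̄ − rf) / σ = (0.2200 − 0.21) / 0.6645 = 0.0100 / 0.6645 = 0.0150

0.015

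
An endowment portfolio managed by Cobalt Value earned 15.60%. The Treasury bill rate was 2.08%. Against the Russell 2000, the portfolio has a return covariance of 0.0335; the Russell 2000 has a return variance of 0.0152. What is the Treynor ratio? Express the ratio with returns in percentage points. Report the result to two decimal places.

6.13

β = Cov / Var = 0.0335 / 0.0152 = 2.2039
Treynor = (Rp − Rf) / β = (15.60% − 2.08%) / 2.2039 = 13.52 / 2.2039 = 6.1346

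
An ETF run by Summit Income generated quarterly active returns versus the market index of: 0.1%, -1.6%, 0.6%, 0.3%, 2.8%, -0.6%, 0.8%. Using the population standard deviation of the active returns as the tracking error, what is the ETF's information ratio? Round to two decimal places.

0.27

μ = (0.1 − 1.6 + 0.6 + 0.3 + 2.8 − 0.6 + 0.8) / 7 = 0.3429%
Σ(r − μ)² = 11.0371; population σ = √(11.0371/7) = 1.2557%
IR = μ / tracking error = 0.3429 / 1.2557 = 0.2731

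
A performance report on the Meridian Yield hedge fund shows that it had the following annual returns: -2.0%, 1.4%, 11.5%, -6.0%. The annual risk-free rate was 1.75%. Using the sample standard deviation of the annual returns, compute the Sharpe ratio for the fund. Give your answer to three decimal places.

-0.070

r̄ = (-2 + 1.4 + 11.5 − 6) / 4 = 4.90 / 4 = 1.2250%
Sample std dev = √[168.2075 / 3] = 7.4879%
Sharpe = (r̄ − rf) / σ = (1.2250 − 1.75) / 7.4879 = -0.5250 / 7.4879 = -0.0701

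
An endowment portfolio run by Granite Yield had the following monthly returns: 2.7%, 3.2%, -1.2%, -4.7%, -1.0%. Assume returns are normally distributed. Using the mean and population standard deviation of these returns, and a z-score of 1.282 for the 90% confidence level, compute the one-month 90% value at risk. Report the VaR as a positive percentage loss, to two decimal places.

3.91

μ = (2.7 + 3.2 − 1.2 − 4.7 − 1) / 5 = -1.00 / 5 = -0.2000%
Σ(r − μ)² = (2.7 − (-0.2000))² + (3.2 − (-0.2000))² + … = 41.8600
population σ = √(41.8600 / 5) = √8.3720 = 2.8934%
VaR = −(μ − z·σ) = −(-0.2000 − 1.282 × 2.8934) = −(-3.9093) = 3.9093%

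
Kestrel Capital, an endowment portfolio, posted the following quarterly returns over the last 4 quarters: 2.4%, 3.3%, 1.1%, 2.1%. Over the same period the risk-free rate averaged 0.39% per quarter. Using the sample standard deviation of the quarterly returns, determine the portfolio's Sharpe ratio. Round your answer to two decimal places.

2.02

r̄ = (2.4 + 3.3 + 1.1 + 2.1) / 4 = 8.90 / 4 = 2.2250%
Sample std dev = √[2.4675 / 3] = 0.9069%
Sharpe = (r̄ − rf) / σ = (2.2250 − 0.39) / 0.9069 = 1.8350 / 0.9069 = 2.0234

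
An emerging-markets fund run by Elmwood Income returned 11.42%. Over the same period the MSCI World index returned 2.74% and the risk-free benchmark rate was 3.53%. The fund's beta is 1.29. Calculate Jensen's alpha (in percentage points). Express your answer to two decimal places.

8.91

CAPM expected return = Rf + β(Rm − Rf) = 3.53% + 1.29 × (2.74% − 3.53%) = 3.53 + 1.29 × -0.79 = 2.5109%
Jensen's α = Rp − E[R] = 11.42% − 2.5109% = 8.9091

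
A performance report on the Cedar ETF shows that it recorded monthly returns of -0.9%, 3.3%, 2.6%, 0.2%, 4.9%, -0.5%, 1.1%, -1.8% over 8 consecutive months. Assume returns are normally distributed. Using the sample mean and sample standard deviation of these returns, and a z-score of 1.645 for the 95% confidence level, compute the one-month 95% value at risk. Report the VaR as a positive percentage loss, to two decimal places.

2.69

r̄ = (-0.9 + 3.3 + 2.6 + 0.2 + 4.9 − 0.5 + 1.1 − 1.8) / 8 = 8.90 / 8 = 1.1125%
Sample std dev = √[37.3088 / 7] = 2.3086%
VaR = −(r̄ − z·σ) = −(1.1125 − 1.645 × 2.3086) = −(-2.6851) = 2.6851%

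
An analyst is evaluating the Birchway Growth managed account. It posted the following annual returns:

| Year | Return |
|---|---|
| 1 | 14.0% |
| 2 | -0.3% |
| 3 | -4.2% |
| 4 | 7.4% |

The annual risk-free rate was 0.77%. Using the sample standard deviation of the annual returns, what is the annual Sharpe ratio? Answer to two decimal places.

r̄ = (14 − 0.3 − 4.2 + 7.4) / 4 = 16.90 / 4 = 4.2250%
Sample std dev = √[197.0875 / 3] = 8.1053%
Sharpe = (r̄ − rf) / σ = (4.2250 − 0.77) / 8.1053 = 3.4550 / 8.1053 = 0.4263

0.43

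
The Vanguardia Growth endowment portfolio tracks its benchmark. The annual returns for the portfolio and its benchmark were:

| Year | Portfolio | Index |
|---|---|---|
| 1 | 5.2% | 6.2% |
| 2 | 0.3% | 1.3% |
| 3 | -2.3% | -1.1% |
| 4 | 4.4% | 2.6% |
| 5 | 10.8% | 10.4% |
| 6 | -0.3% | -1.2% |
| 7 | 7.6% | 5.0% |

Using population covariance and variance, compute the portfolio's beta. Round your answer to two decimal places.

1.06

r̄p = 3.6714%,  r̄m = 3.3143%
Cov = Σ(rp − r̄p)(rm − r̄m) / 7 = 16.0147
Var(rm) = Σ(rm − r̄m)² / 7 = 15.1155
β = Cov / Var = 16.0147 / 15.1155 = 1.0595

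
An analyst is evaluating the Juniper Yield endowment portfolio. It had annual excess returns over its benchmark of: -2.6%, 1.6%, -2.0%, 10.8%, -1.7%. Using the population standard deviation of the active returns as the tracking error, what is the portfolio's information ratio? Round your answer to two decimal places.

Mean return μ = 6.10 / 5 = 1.2200%
Population std dev = √[125.4080 / 5] = 5.0082%
IR = μ / tracking error = 1.2200 / 5.0082 = 0.2436

0.24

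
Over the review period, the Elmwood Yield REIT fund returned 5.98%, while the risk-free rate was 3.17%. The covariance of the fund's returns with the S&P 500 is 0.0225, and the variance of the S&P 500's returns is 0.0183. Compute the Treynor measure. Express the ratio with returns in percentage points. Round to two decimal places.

2.29

β = Cov / Var = 0.0225 / 0.0183 = 1.2295
Treynor = (Rp − Rf) / β = (5.98% − 3.17%) / 1.2295 = 2.81 / 1.2295 = 2.2855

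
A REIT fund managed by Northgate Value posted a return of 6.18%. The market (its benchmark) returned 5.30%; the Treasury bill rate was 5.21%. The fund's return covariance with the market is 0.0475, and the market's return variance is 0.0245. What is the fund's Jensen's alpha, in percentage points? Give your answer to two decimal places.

0.80

β = Cov / Var = 0.0475 / 0.0245 = 1.9388
E[R] = Rf + β(Rm − Rf) = 5.21% + 1.9388 × (5.30% − 5.21%) = 5.3845%
α = Rp − E[R] = 6.18% − 5.3845% = 0.7955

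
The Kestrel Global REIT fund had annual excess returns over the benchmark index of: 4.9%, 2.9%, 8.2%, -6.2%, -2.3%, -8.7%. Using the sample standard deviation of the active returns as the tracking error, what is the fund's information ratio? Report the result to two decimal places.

-0.03

r̄ = (4.9 + 2.9 + 8.2 − 6.2 − 2.3 − 8.7) / 6 = -0.2000%
Σ(r − r̄)² = 218.8400; sample σ = √(218.8400/5) = 6.6157%
IR = r̄ / tracking error = -0.2000 / 6.6157 = -0.0302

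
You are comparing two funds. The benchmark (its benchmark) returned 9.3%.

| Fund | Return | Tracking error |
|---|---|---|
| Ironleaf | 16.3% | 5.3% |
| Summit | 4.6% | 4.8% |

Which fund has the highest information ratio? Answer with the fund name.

Ironleaf

Ironleaf: IR = (16.3% − 9.3%) / 5.3% = 1.321
Summit: IR = (4.6% − 9.3%) / 4.8% = -0.979
Highest: Ironleaf (1.321).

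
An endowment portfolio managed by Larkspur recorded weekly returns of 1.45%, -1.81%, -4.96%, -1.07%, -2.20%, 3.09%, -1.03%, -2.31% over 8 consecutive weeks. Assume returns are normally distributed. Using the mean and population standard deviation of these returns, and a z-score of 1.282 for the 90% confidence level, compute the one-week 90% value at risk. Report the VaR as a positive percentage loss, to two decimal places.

4.05

r̄ = (1.45 − 1.81 − 4.96 − 1.07 − 2.2 + 3.09 − 1.03 − 2.31) / 8 = -8.840 / 8 = -1.1050%
Population σ = √[Σ(r − r̄)² / 8] = √[42.1420 / 8] = √5.2678 = 2.2952%
VaR = −(r̄ − z·σ) = −(-1.1050 − 1.282 × 2.2952) = −(-4.0474) = 4.0474%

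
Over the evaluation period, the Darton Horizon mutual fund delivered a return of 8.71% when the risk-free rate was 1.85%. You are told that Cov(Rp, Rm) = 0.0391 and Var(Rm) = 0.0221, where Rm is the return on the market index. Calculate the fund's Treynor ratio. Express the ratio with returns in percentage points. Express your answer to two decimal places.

β = Cov / Var = 0.0391 / 0.0221 = 1.7692
Treynor = (Rp − Rf) / β = (8.71% − 1.85%) / 1.7692 = 6.86 / 1.7692 = 3.8775

3.88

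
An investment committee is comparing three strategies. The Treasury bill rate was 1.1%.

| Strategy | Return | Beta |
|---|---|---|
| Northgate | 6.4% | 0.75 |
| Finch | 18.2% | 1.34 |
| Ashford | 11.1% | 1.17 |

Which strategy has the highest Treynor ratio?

Northgate: Treynor = (6.4% − 1.1%) / 0.75 = 7.067
Finch: Treynor = (18.2% − 1.1%) / 1.34 = 12.761
Ashford: Treynor = (11.1% − 1.1%) / 1.17 = 8.547
Highest: Finch (12.761).

Finch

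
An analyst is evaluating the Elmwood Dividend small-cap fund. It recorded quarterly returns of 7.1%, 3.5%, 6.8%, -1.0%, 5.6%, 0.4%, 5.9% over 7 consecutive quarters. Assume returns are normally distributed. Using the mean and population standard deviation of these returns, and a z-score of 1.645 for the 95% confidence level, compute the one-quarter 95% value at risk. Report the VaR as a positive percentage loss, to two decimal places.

0.85

Mean return r̄ = 28.30 / 7 = 4.0429%
Σ(r − r̄)² = (7.1 − 4.0429)² + (3.5 − 4.0429)² + (6.8 − 4.0429)² + … = 61.8171
σ = √[61.8171 / 7] = 2.9717%
VaR = −(r̄ − z·σ) = −(4.0429 − 1.645 × 2.9717) = −(-0.8455) = 0.8455%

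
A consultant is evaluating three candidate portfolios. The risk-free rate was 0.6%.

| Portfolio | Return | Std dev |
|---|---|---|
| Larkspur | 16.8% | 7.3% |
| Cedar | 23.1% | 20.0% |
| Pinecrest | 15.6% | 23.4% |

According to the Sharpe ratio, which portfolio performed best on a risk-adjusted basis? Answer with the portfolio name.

Larkspur: Sharpe ratio = (16.8% − 0.6%) / 7.3% = 2.219
Cedar: Sharpe ratio = (23.1% − 0.6%) / 20.0% = 1.125
Pinecrest: Sharpe ratio = (15.6% − 0.6%) / 23.4% = 0.641
Highest: Larkspur (2.219).

Larkspur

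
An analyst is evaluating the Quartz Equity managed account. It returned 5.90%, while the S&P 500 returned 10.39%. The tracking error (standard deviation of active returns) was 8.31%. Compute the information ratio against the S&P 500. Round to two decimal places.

-0.54

IR = (Rp − Rb) / TE = (5.90% − 10.39%) / 8.31% = -4.49% / 8.31% = -0.5403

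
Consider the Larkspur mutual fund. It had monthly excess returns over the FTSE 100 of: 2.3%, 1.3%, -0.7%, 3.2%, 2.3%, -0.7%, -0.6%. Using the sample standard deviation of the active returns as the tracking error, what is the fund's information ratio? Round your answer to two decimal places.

μ = (2.3 + 1.3 − 0.7 + 3.2 + 2.3 − 0.7 − 0.6) / 7 = 1.0143%
Sample std dev = √[16.6486 / 6] = 1.6658%
IR = μ / tracking error = 1.0143 / 1.6658 = 0.6089

0.61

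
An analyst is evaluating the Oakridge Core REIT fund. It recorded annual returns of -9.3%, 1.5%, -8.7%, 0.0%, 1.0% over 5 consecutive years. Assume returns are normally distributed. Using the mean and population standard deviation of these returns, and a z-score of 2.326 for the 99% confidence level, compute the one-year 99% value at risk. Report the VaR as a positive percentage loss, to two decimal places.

Mean return r̄ = -15.50 / 5 = -3.1000%
Population std dev = √[117.3800 / 5] = 4.8452%
VaR = −(r̄ − z·σ) = −(-3.1000 − 2.326 × 4.8452) = −(-14.3699) = 14.3699%

14.37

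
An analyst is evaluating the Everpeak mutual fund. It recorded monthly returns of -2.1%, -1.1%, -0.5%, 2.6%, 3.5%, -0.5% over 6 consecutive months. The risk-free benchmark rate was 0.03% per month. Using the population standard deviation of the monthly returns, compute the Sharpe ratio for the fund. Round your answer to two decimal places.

0.14

Mean return μ = 1.90 / 6 = 0.3167%
Σ(r − μ)² = (-2.1 − 0.3167)² + (-1.1 − 0.3167)² + (-0.5 − 0.3167)² + … = 24.5283
population σ = √(24.5283 / 6) = √4.0881 = 2.0219%
Sharpe = (μ − rf) / σ = (0.3167 − 0.03) / 2.0219 = 0.2867 / 2.0219 = 0.1418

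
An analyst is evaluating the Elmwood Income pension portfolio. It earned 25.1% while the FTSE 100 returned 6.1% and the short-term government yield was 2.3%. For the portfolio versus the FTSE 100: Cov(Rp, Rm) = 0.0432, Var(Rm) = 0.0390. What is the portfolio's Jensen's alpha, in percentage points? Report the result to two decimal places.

β = Cov / Var = 0.0432 / 0.0390 = 1.1077
E[R] = Rf + β(Rm − Rf) = 2.3% + 1.1077 × (6.1% − 2.3%) = 6.5093%
α = Rp − E[R] = 25.1% − 6.5093% = 18.5907

18.59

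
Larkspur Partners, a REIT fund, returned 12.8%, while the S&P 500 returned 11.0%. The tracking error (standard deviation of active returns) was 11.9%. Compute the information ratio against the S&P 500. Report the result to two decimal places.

0.15

IR = (Rp − Rb) / TE = (12.8% − 11.0%) / 11.9% = 1.80% / 11.9% = 0.1513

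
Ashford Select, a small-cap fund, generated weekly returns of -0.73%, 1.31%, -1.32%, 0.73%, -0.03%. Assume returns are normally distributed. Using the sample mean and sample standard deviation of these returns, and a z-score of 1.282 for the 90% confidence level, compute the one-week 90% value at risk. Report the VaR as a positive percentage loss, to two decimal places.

r̄ = (-0.73 + 1.31 − 1.32 + 0.73 − 0.03) / 5 = -0.0080%
Sample std dev = √[4.5249 / 4] = 1.0636%
VaR = −(r̄ − z·σ) = −(-0.0080 − 1.282 × 1.0636) = −(-1.3715) = 1.3715%

1.37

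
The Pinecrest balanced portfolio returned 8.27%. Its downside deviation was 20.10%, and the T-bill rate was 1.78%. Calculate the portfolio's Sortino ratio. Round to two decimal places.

Sortino = (Rp − Rf) / σd = (8.27% − 1.78%) / 20.10% = 6.49% / 20.10% = 0.3229

0.32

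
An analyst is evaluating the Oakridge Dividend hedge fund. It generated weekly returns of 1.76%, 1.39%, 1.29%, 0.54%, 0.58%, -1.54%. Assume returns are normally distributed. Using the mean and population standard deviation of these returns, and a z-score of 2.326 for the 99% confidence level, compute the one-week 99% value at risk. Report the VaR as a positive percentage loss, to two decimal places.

r̄ = (1.76 + 1.39 + 1.29 + 0.54 + 0.58 − 1.54) / 6 = 0.6700%
Population std dev = √[7.0000 / 6] = 1.0801%
VaR = −(r̄ − z·σ) = −(0.6700 − 2.326 × 1.0801) = −(-1.8423) = 1.8423%

1.84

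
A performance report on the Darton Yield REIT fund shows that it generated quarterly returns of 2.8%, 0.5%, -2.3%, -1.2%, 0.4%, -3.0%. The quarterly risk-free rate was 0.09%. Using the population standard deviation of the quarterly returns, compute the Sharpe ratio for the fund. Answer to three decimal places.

-0.286

r̄ = (2.8 + 0.5 − 2.3 − 1.2 + 0.4 − 3) / 6 = -0.4667%
Population σ = √[Σ(r − r̄)² / 6] = √[22.6733 / 6] = √3.7789 = 1.9439%
Sharpe = (r̄ − rf) / σ = (-0.4667 − 0.09) / 1.9439 = -0.5567 / 1.9439 = -0.2864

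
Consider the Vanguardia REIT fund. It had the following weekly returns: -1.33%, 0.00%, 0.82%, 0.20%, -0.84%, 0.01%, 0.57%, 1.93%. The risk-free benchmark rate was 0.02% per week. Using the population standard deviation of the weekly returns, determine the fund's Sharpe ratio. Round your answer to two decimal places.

μ = (-1.33 + 0 + 0.82 + 0.2 − 0.84 + 0.01 + 0.57 + 1.93) / 8 = 1.360 / 8 = 0.1700%
Σ(r − μ)² = (-1.33 − 0.1700)² + (0 − 0.1700)² + … = 7.0056
σ = √[7.0056 / 8] = 0.9358%
Sharpe = (μ − rf) / σ = (0.1700 − 0.02) / 0.9358 = 0.1500 / 0.9358 = 0.1603

0.16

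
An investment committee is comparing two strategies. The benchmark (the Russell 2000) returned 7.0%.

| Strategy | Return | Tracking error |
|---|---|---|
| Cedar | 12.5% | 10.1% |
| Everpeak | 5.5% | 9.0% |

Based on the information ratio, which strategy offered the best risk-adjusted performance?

Cedar: IR = (12.5% − 7.0%) / 10.1% = 0.545
Everpeak: IR = (5.5% − 7.0%) / 9.0% = -0.167
Highest: Cedar (0.545).

Cedar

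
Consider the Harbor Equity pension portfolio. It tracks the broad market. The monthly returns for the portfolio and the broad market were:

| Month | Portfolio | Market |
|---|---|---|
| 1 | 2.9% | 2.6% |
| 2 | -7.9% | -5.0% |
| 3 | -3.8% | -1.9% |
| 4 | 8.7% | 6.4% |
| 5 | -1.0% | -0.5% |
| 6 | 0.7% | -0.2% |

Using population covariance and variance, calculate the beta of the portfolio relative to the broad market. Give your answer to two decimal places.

r̄p = -0.0667%,  r̄m = 0.2333%
Cov = Σ(rp − r̄p)(rm − r̄m) / 6 = 18.3989
Var(rm) = Σ(rm − r̄m)² / 6 = 12.7156
β = Cov / Var = 18.3989 / 12.7156 = 1.4470

1.45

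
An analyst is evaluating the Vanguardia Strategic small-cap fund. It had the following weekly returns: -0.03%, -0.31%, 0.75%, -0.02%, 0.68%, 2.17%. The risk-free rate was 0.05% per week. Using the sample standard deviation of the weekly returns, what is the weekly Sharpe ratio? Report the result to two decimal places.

r̄ = (-0.03 − 0.31 + 0.75 − 0.02 + 0.68 + 2.17) / 6 = 3.240 / 6 = 0.5400%
Σ(r − r̄)² = (-0.03 − 0.5400)² + (-0.31 − 0.5400)² + … = 4.0816
σ = √[4.0816 / 5] = 0.9035%
Sharpe = (r̄ − rf) / σ = (0.5400 − 0.05) / 0.9035 = 0.4900 / 0.9035 = 0.5423

0.54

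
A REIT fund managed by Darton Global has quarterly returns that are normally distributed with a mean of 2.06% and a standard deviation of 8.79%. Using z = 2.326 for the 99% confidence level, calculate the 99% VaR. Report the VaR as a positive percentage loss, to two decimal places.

VaR (as % loss) = −(μ − z·σ) = −(2.06% − 2.326 × 8.79%) = −(-18.38554%) = 18.38554%

18.39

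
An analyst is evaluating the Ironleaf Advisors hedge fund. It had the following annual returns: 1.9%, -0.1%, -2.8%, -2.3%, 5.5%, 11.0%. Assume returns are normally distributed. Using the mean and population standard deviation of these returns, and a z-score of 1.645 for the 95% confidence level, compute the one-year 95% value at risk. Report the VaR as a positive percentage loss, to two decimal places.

5.72

Mean return μ = 13.20 / 6 = 2.2000%
Population σ = √[Σ(r − μ)² / 6] = √[138.9600 / 6] = √23.1600 = 4.8125%
VaR = −(μ − z·σ) = −(2.2000 − 1.645 × 4.8125) = −(-5.7166) = 5.7166%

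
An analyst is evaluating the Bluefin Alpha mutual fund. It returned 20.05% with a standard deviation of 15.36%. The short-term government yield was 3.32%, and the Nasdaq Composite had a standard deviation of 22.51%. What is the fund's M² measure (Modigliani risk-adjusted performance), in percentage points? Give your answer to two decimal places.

Sharpe = (Rp − Rf) / σp = (20.05% − 3.32%) / 15.36% = 1.0892
M² = Rf + Sharpe × σm = 3.32% + 1.0892 × 22.51% = 27.8379%

27.84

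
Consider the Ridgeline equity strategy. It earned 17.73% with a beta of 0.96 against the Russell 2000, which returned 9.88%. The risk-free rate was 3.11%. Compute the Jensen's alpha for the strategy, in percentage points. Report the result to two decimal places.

CAPM expected return = Rf + β(Rm − Rf) = 3.11% + 0.96 × (9.88% − 3.11%) = 3.11 + 0.96 × 6.77 = 9.6092%
Jensen's α = Rp − E[R] = 17.73% − 9.6092% = 8.1208

8.12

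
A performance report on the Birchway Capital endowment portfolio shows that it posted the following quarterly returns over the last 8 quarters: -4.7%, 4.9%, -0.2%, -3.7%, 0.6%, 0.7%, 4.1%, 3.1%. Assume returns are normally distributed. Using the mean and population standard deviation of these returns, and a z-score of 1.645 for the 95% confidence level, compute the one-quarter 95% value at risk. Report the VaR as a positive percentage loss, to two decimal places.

4.74

r̄ = (-4.7 + 4.9 − 0.2 − 3.7 + 0.6 + 0.7 + 4.1 + 3.1) / 8 = 0.6000%
Σ(r − r̄)² = 84.2200; population σ = √(84.2200/8) = 3.2446%
VaR = −(r̄ − z·σ) = −(0.6000 − 1.645 × 3.2446) = −(-4.7374) = 4.7374%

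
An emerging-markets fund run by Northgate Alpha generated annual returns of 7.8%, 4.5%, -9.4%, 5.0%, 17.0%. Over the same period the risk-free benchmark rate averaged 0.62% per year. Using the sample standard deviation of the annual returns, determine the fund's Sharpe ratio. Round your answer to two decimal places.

0.46

r̄ = (7.8 + 4.5 − 9.4 + 5 + 17) / 5 = 24.90 / 5 = 4.9800%
Σ(r − r̄)² = (7.8 − 4.9800)² + (4.5 − 4.9800)² + (-9.4 − 4.9800)² + … = 359.4480
σ = √[359.4480 / 4] = 9.4796%
Sharpe = (r̄ − rf) / σ = (4.9800 − 0.62) / 9.4796 = 4.3600 / 9.4796 = 0.4599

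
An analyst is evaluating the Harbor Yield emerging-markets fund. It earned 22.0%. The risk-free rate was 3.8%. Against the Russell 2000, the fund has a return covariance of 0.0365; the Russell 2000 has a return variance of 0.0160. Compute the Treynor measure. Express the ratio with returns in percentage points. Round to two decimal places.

7.98

β = Cov / Var = 0.0365 / 0.0160 = 2.2813
Treynor = (Rp − Rf) / β = (22.0% − 3.8%) / 2.2813 = 18.20 / 2.2813 = 7.9779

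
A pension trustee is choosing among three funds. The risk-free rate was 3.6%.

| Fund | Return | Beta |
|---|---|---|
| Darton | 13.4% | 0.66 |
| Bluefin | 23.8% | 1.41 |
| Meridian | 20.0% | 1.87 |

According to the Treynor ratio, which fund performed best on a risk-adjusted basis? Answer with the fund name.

Darton

Darton: Treynor = (13.4% − 3.6%) / 0.66 = 14.848
Bluefin: Treynor = (23.8% − 3.6%) / 1.41 = 14.326
Meridian: Treynor = (20.0% − 3.6%) / 1.87 = 8.770
Highest: Darton (14.848).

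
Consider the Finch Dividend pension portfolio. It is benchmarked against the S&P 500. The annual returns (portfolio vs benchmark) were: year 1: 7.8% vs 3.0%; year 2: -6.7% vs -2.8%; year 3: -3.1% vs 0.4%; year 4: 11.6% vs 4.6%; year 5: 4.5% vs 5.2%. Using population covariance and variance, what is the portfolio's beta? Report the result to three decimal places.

2.028

r̄p = 2.8200%,  r̄m = 2.0800%
Cov = Σ(rp − r̄p)(rm − r̄m) / 5 = 17.6704
Var(rm) = Σ(rm − r̄m)² / 5 = 8.7136
β = Cov / Var = 17.6704 / 8.7136 = 2.0279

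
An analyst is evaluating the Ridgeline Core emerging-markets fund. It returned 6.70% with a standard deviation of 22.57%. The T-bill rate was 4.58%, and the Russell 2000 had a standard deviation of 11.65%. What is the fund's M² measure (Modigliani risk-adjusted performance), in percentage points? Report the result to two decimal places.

5.67

Sharpe = (Rp − Rf) / σp = (6.70% − 4.58%) / 22.57% = 0.0939
M² = Rf + Sharpe × σm = 4.58% + 0.0939 × 11.65% = 5.6739%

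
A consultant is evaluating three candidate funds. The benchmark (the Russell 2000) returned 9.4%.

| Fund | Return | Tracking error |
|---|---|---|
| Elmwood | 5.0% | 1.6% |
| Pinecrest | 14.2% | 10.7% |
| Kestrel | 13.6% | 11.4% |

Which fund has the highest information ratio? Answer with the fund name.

Elmwood: IR = (5.0% − 9.4%) / 1.6% = -2.750
Pinecrest: IR = (14.2% − 9.4%) / 10.7% = 0.449
Kestrel: IR = (13.6% − 9.4%) / 11.4% = 0.368
Highest: Pinecrest (0.449).

Pinecrest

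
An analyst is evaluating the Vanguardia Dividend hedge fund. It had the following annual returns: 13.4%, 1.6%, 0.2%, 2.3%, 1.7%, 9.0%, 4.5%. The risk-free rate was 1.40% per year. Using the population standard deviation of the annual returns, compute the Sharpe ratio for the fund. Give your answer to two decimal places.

0.73

Mean return μ = 32.70 / 7 = 4.6714%
Population std dev = √[138.8343 / 7] = 4.4535%
Sharpe = (μ − rf) / σ = (4.6714 − 1.4) / 4.4535 = 3.2714 / 4.4535 = 0.7346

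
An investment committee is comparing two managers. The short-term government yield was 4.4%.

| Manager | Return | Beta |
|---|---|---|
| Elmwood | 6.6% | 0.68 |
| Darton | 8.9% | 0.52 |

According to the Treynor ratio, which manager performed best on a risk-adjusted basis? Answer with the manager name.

Darton

Elmwood: Treynor = (6.6% − 4.4%) / 0.68 = 3.235
Darton: Treynor = (8.9% − 4.4%) / 0.52 = 8.654
Highest: Darton (8.654).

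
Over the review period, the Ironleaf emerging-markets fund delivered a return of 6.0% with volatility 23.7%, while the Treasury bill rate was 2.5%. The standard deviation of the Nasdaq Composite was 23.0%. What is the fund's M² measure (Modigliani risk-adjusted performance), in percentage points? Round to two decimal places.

5.90

Sharpe = (Rp − Rf) / σp = (6.0% − 2.5%) / 23.7% = 0.1477
M² = Rf + Sharpe × σm = 2.5% + 0.1477 × 23.0% = 5.8971%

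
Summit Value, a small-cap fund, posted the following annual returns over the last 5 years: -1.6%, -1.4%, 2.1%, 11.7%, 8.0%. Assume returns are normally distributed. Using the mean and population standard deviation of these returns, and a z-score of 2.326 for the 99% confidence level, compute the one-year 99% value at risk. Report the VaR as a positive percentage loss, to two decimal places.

Mean return r̄ = 18.80 / 5 = 3.7600%
Σ(r − r̄)² = (-1.6 − 3.7600)² + (-1.4 − 3.7600)² + … = 139.1320
σ = √[139.1320 / 5] = 5.2751%
VaR = −(r̄ − z·σ) = −(3.7600 − 2.326 × 5.2751) = −(-8.5099) = 8.5099%

8.51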